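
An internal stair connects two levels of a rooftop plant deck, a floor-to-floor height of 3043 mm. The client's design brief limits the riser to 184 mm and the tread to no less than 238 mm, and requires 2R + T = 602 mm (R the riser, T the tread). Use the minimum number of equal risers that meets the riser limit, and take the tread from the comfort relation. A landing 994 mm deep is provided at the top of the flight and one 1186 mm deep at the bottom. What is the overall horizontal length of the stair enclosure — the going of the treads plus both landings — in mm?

3043 / 184 = 16.538 → round up to 17 risers.
Riser R = 3043 / 17 = 179 mm, within the 184 mm limit.
Tread T = 602 − 2 × 179 = 244 mm (≥ 238 mm).
Treads = 17 − 1 = 16; going = 16 × 244 = 3904 mm.
Enclosure = 3904 + 994 + 1186 = 6084 mm.

6084 mm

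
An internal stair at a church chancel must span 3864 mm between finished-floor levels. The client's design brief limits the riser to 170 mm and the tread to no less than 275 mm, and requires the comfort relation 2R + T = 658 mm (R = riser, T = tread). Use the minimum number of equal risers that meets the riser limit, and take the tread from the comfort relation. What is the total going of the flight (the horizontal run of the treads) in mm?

At most 170 each: 3864/170 = 22.73, giving 23 risers.
Riser R = 3864 / 23 = 168 mm, within the 170 mm limit.
Tread T = 658 − 2 × 168 = 322 mm (≥ 275 mm).
23 risers give 22 treads; going = 22 × 322 = 7084 mm.

7084 mm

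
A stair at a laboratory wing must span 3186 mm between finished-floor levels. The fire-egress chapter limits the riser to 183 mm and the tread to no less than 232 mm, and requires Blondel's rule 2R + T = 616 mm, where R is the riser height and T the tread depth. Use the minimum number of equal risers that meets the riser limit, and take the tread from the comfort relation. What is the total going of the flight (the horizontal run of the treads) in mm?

3186 / 183 = 17.41, so 18 risers are needed.
Riser R = 3186 / 18 = 177 mm, within the 183 mm limit.
T = 616 − 2·177 = 262 mm, which satisfies the 232 mm minimum.
Treads = 18 − 1 = 17; going = 17 × 262 = 4454 mm.

4454 mm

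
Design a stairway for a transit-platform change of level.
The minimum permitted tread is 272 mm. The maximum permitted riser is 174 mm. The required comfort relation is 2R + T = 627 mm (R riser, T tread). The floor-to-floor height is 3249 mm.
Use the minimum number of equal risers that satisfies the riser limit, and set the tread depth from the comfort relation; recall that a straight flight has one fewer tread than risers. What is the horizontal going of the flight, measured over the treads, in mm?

⌈3249/174⌉ = 19 risers.
Each riser is 3249/19 = 171 mm (≤ 174 mm).
From 2R + T = 627: T = 627 − 342 = 285 mm.
19 risers give 18 treads; going = 18 × 285 = 5130 mm.

5130 mm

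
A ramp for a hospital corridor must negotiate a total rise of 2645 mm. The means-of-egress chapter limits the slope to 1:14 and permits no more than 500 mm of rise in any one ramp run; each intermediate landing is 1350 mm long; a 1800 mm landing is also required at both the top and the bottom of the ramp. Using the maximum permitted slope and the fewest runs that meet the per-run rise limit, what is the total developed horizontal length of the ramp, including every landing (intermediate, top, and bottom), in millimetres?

2645 / 500 = 5.290 → round up to 6 ramp runs. That means 5 intermediate landings.
Horizontal run for 2645 mm of rise at 1:14 is 2645 × 14 = 37030 mm.
5 intermediate landings contribute 5 × 1350 = 6750 mm.
Top and bottom landings: 2 × 1800 = 3600 mm.
Total = 37030 + 6750 + 3600 = 47380 mm.

47380 mm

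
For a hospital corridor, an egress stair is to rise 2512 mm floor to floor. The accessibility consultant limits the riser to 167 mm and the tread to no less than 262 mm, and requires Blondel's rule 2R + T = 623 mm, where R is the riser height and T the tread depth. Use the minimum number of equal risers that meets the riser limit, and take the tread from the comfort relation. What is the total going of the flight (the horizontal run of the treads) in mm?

2512 / 167 = 15.04, so 16 risers are needed.
Riser R = 2512 / 16 = 157 mm, within the 167 mm limit.
T = 623 − 2·157 = 309 mm, which satisfies the 262 mm minimum.
Treads = 16 − 1 = 15; going = 15 × 309 = 4635 mm.

4635 mm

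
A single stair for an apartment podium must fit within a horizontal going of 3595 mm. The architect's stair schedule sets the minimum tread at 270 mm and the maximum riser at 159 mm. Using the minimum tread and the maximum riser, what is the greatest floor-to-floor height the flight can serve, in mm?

3595 / 270 = 13.31, so 13 treads fit.
Risers = treads + 1 = 14.
Maximum height = 14 × 159 = 2226 mm.

2226 mm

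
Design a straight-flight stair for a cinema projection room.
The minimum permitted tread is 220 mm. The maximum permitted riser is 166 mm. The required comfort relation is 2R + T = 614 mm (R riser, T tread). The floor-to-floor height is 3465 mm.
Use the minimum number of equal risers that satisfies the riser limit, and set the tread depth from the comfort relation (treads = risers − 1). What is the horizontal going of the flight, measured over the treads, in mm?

At most 166 each: 3465/166 = 20.87, giving 21 risers.
R = 3465 ÷ 21 = 165 mm.
T = 614 − 2·165 = 284 mm, which satisfies the 220 mm minimum.
21 risers give 20 treads; going = 20 × 284 = 5680 mm.

5680 mm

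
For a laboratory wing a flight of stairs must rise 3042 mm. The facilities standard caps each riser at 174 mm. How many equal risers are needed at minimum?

18 risers

⌈3042/174⌉ = 18 risers.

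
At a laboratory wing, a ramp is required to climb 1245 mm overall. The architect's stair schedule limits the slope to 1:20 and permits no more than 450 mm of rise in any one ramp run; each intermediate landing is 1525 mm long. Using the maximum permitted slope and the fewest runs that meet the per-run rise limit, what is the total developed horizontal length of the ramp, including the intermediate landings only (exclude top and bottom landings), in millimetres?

At most 450 each: 1245/450 = 2.77, giving 3 ramp runs. That means 2 intermediate landings.
Horizontal run for 1245 mm of rise at 1:20 is 1245 × 20 = 24900 mm.
Intermediate landings: 2 × 1525 = 3050 mm.
Total developed length = 24900 + 3050 = 27950 mm.

27950 mm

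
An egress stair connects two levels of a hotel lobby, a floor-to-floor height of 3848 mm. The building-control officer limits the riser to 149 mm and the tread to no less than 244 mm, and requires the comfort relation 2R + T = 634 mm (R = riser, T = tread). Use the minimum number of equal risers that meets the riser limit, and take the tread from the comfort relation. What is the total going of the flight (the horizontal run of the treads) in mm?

3848 / 149 = 25.826 → round up to 26 risers.
Riser R = 3848 / 26 = 148 mm, within the 149 mm limit.
Tread T = 634 − 2 × 148 = 338 mm (≥ 244 mm).
Treads = 26 − 1 = 25; going = 25 × 338 = 8450 mm.

8450 mm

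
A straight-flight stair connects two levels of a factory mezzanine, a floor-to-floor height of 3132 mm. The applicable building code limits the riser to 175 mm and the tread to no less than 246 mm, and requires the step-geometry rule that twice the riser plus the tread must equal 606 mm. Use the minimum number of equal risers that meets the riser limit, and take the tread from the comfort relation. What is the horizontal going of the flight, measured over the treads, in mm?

4386 mm

3132 / 175 = 17.897 → round up to 18 risers.
R = 3132 ÷ 18 = 174 mm.
From 2R + T = 606: T = 606 − 348 = 258 mm.
Going = (18 − 1) × 258 = 4386 mm.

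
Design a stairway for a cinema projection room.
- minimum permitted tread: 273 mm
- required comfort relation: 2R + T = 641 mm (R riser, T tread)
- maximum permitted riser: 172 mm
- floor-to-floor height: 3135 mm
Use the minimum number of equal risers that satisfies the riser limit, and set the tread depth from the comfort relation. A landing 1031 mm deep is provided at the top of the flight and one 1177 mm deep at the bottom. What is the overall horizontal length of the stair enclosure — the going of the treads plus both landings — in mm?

3135 / 172 = 18.23, so 19 risers are needed.
R = 3135 ÷ 19 = 165 mm.
Tread T = 641 − 2 × 165 = 311 mm (≥ 273 mm).
Going = (19 − 1) × 311 = 5598 mm.
Add landings: 5598 + 1031 + 1177 = 7806 mm.

7806 mm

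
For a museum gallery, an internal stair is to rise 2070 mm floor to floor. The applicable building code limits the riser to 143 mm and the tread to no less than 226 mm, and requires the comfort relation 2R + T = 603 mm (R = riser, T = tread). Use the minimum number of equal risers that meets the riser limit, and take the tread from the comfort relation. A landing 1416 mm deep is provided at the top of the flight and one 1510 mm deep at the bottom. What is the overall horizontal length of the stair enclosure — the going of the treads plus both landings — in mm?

⌈2070/143⌉ = 15 risers.
Riser R = 2070 / 15 = 138 mm, within the 143 mm limit.
From 2R + T = 603: T = 603 − 276 = 327 mm.
Treads = 15 − 1 = 14; going = 14 × 327 = 4578 mm.
Enclosure = 4578 + 1416 + 1510 = 7504 mm.

7504 mm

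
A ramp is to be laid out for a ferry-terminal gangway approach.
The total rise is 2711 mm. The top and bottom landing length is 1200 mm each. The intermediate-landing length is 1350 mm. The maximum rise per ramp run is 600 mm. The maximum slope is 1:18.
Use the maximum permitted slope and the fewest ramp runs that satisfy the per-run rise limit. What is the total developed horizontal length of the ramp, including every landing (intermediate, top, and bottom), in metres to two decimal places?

⌈2711/600⌉ = 5 ramp runs. That means 4 intermediate landings.
Horizontal run for 2711 mm of rise at 1:18 is 2711 × 18 = 48798 mm.
4 intermediate landings contribute 4 × 1350 = 5400 mm.
Top and bottom landings: 2 × 1200 = 2400 mm.
Total = 48798 + 5400 + 2400 = 56598 mm.
= 56.60 m.

56.60 m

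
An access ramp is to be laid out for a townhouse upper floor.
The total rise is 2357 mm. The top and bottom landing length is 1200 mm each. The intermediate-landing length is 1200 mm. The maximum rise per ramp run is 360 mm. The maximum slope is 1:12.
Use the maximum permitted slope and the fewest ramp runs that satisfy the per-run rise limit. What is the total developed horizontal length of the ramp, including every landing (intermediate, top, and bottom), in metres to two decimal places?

37.88 m

2357 / 360 = 6.547 → round up to 7 ramp runs. That means 6 intermediate landings.
Horizontal run for 2357 mm of rise at 1:12 is 2357 × 12 = 28284 mm.
6 intermediate landings contribute 6 × 1200 = 7200 mm.
Top and bottom landings: 2 × 1200 = 2400 mm.
Total = 28284 + 7200 + 2400 = 37884 mm.
= 37.88 m.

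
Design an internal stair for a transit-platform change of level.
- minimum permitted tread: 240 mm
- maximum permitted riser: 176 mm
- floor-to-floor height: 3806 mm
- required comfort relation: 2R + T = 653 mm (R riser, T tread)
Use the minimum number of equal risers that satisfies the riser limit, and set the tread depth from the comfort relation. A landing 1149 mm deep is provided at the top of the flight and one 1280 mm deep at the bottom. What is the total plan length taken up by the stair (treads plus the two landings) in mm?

8876 mm

At most 176 each: 3806/176 = 21.62, giving 22 risers.
Each riser is 3806/22 = 173 mm (≤ 176 mm).
From 2R + T = 653: T = 653 − 346 = 307 mm.
22 risers give 21 treads; going = 21 × 307 = 6447 mm.
Add landings: 6447 + 1149 + 1280 = 8876 mm.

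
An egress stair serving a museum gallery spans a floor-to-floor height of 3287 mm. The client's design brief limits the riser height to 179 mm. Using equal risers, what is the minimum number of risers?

19 risers

3287 / 179 = 18.36, so 19 risers are needed.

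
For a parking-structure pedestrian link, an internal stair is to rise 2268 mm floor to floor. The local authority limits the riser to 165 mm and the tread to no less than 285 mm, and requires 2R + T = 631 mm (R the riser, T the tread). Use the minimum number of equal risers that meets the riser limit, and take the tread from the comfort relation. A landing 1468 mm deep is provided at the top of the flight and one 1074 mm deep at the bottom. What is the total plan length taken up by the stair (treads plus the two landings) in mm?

2268 / 165 = 13.75, so 14 risers are needed.
Riser R = 2268 / 14 = 162 mm, within the 165 mm limit.
Tread T = 631 − 2 × 162 = 307 mm (≥ 285 mm).
Treads = 14 − 1 = 13; going = 13 × 307 = 3991 mm.
Enclosure = 3991 + 1468 + 1074 = 6533 mm.

6533 mm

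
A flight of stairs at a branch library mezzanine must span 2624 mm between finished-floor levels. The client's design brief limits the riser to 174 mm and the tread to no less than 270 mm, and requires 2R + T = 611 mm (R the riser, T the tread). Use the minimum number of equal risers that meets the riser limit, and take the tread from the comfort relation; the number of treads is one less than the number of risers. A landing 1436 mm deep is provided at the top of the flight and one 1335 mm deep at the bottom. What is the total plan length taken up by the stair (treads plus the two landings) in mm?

⌈2624/174⌉ = 16 risers.
R = 2624 ÷ 16 = 164 mm.
T = 611 − 2·164 = 283 mm, which satisfies the 270 mm minimum.
Treads = 16 − 1 = 15; going = 15 × 283 = 4245 mm.
Add landings: 4245 + 1436 + 1335 = 7016 mm.

7016 mm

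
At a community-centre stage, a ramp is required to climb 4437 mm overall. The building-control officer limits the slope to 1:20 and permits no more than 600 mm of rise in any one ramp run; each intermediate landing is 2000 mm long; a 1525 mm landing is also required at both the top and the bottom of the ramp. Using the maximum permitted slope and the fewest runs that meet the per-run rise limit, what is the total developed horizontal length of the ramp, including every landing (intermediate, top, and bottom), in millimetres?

At most 600 each: 4437/600 = 7.39, giving 8 ramp runs. That means 7 intermediate landings.
Horizontal run for 4437 mm of rise at 1:20 is 4437 × 20 = 88740 mm.
Intermediate landings: 7 × 2000 = 14000 mm.
Top and bottom landings: 2 × 1525 = 3050 mm.
Total = 88740 + 14000 + 3050 = 105790 mm.

105790 mm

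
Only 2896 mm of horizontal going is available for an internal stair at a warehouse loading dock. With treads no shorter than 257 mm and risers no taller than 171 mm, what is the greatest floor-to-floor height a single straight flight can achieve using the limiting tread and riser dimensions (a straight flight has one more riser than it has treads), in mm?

2052 mm

2896 / 257 = 11.27, so 11 treads fit.
Risers = treads + 1 = 12.
Maximum height = 12 × 171 = 2052 mm.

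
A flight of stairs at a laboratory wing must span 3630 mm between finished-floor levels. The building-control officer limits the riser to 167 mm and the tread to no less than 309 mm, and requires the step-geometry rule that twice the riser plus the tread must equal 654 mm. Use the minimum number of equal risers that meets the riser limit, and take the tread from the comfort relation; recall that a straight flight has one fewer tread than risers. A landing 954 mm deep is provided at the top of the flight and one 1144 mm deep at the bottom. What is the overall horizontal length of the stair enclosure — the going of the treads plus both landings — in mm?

8902 mm

3630 / 167 = 21.74, so 22 risers are needed.
Riser R = 3630 / 22 = 165 mm, within the 167 mm limit.
From 2R + T = 654: T = 654 − 330 = 324 mm.
22 risers give 21 treads; going = 21 × 324 = 6804 mm.
Enclosure = 6804 + 954 + 1144 = 8902 mm.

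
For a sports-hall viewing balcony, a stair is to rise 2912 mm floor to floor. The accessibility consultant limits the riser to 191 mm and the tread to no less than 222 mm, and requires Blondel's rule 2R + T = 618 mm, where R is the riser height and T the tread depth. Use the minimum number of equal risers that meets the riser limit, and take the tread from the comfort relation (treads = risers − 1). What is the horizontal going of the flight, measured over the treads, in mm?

2912 / 191 = 15.25, so 16 risers are needed.
Each riser is 2912/16 = 182 mm (≤ 191 mm).
T = 618 − 2·182 = 254 mm, which satisfies the 222 mm minimum.
Treads = 16 − 1 = 15; going = 15 × 254 = 3810 mm.

3810 mm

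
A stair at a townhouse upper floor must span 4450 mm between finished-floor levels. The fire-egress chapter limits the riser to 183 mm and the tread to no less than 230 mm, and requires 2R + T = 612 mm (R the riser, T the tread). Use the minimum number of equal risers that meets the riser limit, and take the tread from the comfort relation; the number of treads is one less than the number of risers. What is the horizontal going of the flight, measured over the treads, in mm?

At most 183 each: 4450/183 = 24.32, giving 25 risers.
Riser R = 4450 / 25 = 178 mm, within the 183 mm limit.
Tread T = 612 − 2 × 178 = 256 mm (≥ 230 mm).
Treads = 25 − 1 = 24; going = 24 × 256 = 6144 mm.

6144 mm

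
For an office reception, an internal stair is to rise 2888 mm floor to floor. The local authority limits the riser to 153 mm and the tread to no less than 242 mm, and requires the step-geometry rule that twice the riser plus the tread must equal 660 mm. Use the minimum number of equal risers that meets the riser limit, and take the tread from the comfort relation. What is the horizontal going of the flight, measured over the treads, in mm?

2888 / 153 = 18.88, so 19 risers are needed.
Each riser is 2888/19 = 152 mm (≤ 153 mm).
T = 660 − 2·152 = 356 mm, which satisfies the 242 mm minimum.
Going = (19 − 1) × 356 = 6408 mm.

6408 mm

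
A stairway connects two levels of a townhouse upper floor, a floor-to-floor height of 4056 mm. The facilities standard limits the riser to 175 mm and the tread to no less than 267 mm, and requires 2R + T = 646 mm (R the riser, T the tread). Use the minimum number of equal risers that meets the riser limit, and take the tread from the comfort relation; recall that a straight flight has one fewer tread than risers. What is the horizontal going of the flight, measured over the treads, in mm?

4056 / 175 = 23.18, so 24 risers are needed.
Riser R = 4056 / 24 = 169 mm, within the 175 mm limit.
Tread T = 646 − 2 × 169 = 308 mm (≥ 267 mm).
Going = (24 − 1) × 308 = 7084 mm.

7084 mm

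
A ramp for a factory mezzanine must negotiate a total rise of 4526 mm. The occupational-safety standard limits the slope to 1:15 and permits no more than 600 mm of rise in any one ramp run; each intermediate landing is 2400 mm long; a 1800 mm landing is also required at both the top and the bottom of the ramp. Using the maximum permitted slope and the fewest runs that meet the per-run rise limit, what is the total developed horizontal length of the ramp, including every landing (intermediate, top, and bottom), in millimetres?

At most 600 each: 4526/600 = 7.54, giving 8 ramp runs. That means 7 intermediate landings.
Ramp run (horizontal) at 1:15: 4526 × 15 = 67890 mm.
7 intermediate landings contribute 7 × 2400 = 16800 mm.
Top and bottom landings: 2 × 1800 = 3600 mm.
Total = 67890 + 16800 + 3600 = 88290 mm.

88290 mm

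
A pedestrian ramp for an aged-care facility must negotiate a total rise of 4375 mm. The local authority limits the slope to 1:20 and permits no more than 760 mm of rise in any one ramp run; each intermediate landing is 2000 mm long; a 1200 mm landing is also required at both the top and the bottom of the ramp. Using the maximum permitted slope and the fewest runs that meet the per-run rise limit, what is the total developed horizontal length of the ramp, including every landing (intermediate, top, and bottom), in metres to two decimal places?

4375 / 760 = 5.76, so 6 ramp runs are needed. That means 5 intermediate landings.
Ramp run (horizontal) at 1:20: 4375 × 20 = 87500 mm.
5 intermediate landings contribute 5 × 2000 = 10000 mm.
Top and bottom landings: 2 × 1200 = 2400 mm.
Total = 87500 + 10000 + 2400 = 99900 mm.
= 99.90 m.

99.90 m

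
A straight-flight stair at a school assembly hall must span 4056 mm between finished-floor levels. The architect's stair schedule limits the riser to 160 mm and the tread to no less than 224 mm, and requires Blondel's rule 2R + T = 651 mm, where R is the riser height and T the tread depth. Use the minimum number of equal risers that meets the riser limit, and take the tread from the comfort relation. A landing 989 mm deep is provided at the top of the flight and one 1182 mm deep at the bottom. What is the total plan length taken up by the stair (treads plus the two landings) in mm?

10646 mm

4056 / 160 = 25.35, so 26 risers are needed.
Riser R = 4056 / 26 = 156 mm, within the 160 mm limit.
T = 651 − 2·156 = 339 mm, which satisfies the 224 mm minimum.
Treads = 26 − 1 = 25; going = 25 × 339 = 8475 mm.
Enclosure = 8475 + 989 + 1182 = 10646 mm.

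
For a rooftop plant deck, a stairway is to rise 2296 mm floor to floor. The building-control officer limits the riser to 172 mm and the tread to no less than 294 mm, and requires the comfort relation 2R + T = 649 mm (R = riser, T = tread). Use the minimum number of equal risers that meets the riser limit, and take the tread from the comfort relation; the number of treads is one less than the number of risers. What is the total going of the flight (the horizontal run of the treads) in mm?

⌈2296/172⌉ = 14 risers.
R = 2296 ÷ 14 = 164 mm.
Tread T = 649 − 2 × 164 = 321 mm (≥ 294 mm).
Going = (14 − 1) × 321 = 4173 mm.

4173 mm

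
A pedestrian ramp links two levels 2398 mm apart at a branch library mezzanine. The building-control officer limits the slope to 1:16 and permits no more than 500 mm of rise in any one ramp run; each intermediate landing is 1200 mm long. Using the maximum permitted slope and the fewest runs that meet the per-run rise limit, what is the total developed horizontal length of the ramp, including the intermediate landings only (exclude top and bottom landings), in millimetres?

2398 / 500 = 4.796 → round up to 5 ramp runs. That means 4 intermediate landings.
Ramp run (horizontal) at 1:16: 2398 × 16 = 38368 mm.
Intermediate landings: 4 × 1200 = 4800 mm.
Developed length = 38368 + 4800 = 43168 mm.

43168 mm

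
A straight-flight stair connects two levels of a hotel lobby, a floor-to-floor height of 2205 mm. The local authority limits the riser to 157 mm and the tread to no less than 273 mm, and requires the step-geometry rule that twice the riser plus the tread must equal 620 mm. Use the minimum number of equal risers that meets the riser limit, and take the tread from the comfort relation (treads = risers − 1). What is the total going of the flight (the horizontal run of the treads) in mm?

At most 157 each: 2205/157 = 14.04, giving 15 risers.
Each riser is 2205/15 = 147 mm (≤ 157 mm).
Tread T = 620 − 2 × 147 = 326 mm (≥ 273 mm).
15 risers give 14 treads; going = 14 × 326 = 4564 mm.

4564 mm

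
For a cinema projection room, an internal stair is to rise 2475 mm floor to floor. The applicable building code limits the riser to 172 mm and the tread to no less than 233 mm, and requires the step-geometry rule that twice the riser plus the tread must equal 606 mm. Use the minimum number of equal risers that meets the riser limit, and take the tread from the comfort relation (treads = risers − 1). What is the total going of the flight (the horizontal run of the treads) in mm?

2475 / 172 = 14.390 → round up to 15 risers.
Each riser is 2475/15 = 165 mm (≤ 172 mm).
T = 606 − 2·165 = 276 mm, which satisfies the 233 mm minimum.
Going = (15 − 1) × 276 = 3864 mm.

3864 mm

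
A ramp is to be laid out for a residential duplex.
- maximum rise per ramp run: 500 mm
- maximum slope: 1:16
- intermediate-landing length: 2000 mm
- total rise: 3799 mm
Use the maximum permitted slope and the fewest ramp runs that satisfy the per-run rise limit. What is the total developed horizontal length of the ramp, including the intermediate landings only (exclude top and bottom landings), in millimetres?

⌈3799/500⌉ = 8 ramp runs. That means 7 intermediate landings.
Ramp run (horizontal) at 1:16: 3799 × 16 = 60784 mm.
7 intermediate landings contribute 7 × 2000 = 14000 mm.
Developed length = 60784 + 14000 = 74784 mm.

74784 mm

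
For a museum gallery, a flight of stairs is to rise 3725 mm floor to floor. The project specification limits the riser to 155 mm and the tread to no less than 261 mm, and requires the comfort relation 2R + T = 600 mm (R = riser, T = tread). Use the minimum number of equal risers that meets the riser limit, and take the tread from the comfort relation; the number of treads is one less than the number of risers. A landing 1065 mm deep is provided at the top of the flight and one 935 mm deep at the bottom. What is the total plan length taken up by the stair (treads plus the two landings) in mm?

9248 mm

3725 / 155 = 24.032 → round up to 25 risers.
Riser R = 3725 / 25 = 149 mm, within the 155 mm limit.
T = 600 − 2·149 = 302 mm, which satisfies the 261 mm minimum.
25 risers give 24 treads; going = 24 × 302 = 7248 mm.
Add landings: 7248 + 1065 + 935 = 9248 mm.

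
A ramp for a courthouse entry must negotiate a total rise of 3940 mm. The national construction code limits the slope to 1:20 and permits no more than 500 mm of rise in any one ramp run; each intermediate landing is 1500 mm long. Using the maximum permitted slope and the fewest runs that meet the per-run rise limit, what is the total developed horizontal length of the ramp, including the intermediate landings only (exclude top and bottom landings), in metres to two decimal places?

89.30 m

⌈3940/500⌉ = 8 ramp runs. That means 7 intermediate landings.
Horizontal run for 3940 mm of rise at 1:20 is 3940 × 20 = 78800 mm.
Intermediate landings: 7 × 1500 = 10500 mm.
Total developed length = 78800 + 10500 = 89300 mm.
= 89.30 m.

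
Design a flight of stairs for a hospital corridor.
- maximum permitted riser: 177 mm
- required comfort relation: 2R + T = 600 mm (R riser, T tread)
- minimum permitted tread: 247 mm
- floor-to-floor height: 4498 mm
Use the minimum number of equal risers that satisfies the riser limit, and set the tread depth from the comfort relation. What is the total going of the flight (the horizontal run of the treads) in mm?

6350 mm

At most 177 each: 4498/177 = 25.41, giving 26 risers.
Riser R = 4498 / 26 = 173 mm, within the 177 mm limit.
Tread T = 600 − 2 × 173 = 254 mm (≥ 247 mm).
26 risers give 25 treads; going = 25 × 254 = 6350 mm.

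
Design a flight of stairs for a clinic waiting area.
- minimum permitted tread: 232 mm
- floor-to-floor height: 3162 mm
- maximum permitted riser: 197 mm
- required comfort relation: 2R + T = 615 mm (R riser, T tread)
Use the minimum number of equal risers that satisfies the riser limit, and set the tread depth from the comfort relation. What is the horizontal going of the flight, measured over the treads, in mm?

3888 mm

⌈3162/197⌉ = 17 risers.
R = 3162 ÷ 17 = 186 mm.
From 2R + T = 615: T = 615 − 372 = 243 mm.
Going = (17 − 1) × 243 = 3888 mm.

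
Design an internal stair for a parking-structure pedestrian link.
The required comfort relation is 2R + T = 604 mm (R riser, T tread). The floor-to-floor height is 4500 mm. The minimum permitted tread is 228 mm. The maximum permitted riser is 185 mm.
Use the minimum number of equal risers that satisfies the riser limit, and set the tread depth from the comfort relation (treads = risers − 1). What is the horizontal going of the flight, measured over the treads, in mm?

5856 mm

4500 / 185 = 24.32, so 25 risers are needed.
Riser R = 4500 / 25 = 180 mm, within the 185 mm limit.
From 2R + T = 604: T = 604 − 360 = 244 mm.
Treads = 25 − 1 = 24; going = 24 × 244 = 5856 mm.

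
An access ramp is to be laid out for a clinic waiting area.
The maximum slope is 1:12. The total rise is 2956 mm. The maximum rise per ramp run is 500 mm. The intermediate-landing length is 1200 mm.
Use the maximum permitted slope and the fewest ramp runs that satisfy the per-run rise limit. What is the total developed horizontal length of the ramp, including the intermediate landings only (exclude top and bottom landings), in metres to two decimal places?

41.47 m

2956 / 500 = 5.91, so 6 ramp runs are needed. That means 5 intermediate landings.
Ramp run (horizontal) at 1:12: 2956 × 12 = 35472 mm.
5 intermediate landings contribute 5 × 1200 = 6000 mm.
Developed length = 35472 + 6000 = 41472 mm.
= 41.47 m.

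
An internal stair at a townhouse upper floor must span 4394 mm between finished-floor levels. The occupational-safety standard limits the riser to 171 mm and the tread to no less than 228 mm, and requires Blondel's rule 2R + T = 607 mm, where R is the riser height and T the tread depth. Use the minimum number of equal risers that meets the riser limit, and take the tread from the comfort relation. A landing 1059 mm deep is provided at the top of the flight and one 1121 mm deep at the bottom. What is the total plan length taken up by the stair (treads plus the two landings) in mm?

8905 mm

4394 / 171 = 25.696 → round up to 26 risers.
Riser R = 4394 / 26 = 169 mm, within the 171 mm limit.
T = 607 − 2·169 = 269 mm, which satisfies the 228 mm minimum.
Going = (26 − 1) × 269 = 6725 mm.
Enclosure = 6725 + 1059 + 1121 = 8905 mm.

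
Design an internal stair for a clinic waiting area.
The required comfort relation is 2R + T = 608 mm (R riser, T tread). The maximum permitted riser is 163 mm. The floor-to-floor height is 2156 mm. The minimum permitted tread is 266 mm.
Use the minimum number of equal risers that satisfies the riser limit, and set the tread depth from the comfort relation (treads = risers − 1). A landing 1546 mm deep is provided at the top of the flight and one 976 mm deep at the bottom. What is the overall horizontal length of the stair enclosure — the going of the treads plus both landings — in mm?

6422 mm

2156 / 163 = 13.227 → round up to 14 risers.
R = 2156 ÷ 14 = 154 mm.
T = 608 − 2·154 = 300 mm, which satisfies the 266 mm minimum.
Treads = 14 − 1 = 13; going = 13 × 300 = 3900 mm.
Add landings: 3900 + 1546 + 976 = 6422 mm.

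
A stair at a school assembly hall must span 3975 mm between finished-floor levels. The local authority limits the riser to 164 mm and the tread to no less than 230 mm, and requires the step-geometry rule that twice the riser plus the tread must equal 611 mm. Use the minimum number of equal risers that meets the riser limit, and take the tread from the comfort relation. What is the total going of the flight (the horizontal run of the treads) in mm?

3975 / 164 = 24.238 → round up to 25 risers.
Riser R = 3975 / 25 = 159 mm, within the 164 mm limit.
Tread T = 611 − 2 × 159 = 293 mm (≥ 230 mm).
Treads = 25 − 1 = 24; going = 24 × 293 = 7032 mm.

7032 mm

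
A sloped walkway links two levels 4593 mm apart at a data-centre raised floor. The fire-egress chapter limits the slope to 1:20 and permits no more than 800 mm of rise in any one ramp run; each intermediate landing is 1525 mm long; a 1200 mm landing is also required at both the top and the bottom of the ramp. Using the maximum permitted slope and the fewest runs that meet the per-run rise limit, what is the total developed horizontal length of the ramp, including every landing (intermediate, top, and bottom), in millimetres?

4593 / 800 = 5.741 → round up to 6 ramp runs. That means 5 intermediate landings.
Ramp run (horizontal) at 1:20: 4593 × 20 = 91860 mm.
Intermediate landings: 5 × 1525 = 7625 mm.
Top and bottom landings: 2 × 1200 = 2400 mm.
Total = 91860 + 7625 + 2400 = 101885 mm.

101885 mm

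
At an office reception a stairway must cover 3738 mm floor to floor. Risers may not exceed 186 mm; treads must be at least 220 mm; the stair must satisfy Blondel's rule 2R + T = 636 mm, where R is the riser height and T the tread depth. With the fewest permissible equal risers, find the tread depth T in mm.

280 mm

⌈3738/186⌉ = 21 risers.
Riser R = 3738 / 21 = 178 mm, within the 186 mm limit.
T = 636 − 2·178 = 280 mm, which satisfies the 220 mm minimum.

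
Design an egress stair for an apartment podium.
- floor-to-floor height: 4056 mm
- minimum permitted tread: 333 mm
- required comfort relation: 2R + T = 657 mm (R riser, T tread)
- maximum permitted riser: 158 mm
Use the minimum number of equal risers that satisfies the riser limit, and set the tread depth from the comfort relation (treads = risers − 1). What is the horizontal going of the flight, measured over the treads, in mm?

4056 / 158 = 25.67, so 26 risers are needed.
R = 4056 ÷ 26 = 156 mm.
T = 657 − 2·156 = 345 mm, which satisfies the 333 mm minimum.
Going = (26 − 1) × 345 = 8625 mm.

8625 mm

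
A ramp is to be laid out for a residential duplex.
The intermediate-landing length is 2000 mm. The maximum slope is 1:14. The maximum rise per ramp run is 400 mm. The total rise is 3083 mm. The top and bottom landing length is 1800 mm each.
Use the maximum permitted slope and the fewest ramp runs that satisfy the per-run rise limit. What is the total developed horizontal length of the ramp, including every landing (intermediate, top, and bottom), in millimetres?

60762 mm

⌈3083/400⌉ = 8 ramp runs. That means 7 intermediate landings.
Horizontal run for 3083 mm of rise at 1:14 is 3083 × 14 = 43162 mm.
7 intermediate landings contribute 7 × 2000 = 14000 mm.
Top and bottom landings: 2 × 1800 = 3600 mm.
Total = 43162 + 14000 + 3600 = 60762 mm.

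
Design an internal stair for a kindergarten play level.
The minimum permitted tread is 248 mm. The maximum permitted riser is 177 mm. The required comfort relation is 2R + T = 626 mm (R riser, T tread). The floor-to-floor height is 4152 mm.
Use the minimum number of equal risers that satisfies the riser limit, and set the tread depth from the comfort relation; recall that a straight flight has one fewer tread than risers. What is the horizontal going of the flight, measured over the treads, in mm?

6440 mm

4152 / 177 = 23.46, so 24 risers are needed.
R = 4152 ÷ 24 = 173 mm.
T = 626 − 2·173 = 280 mm, which satisfies the 248 mm minimum.
Going = (24 − 1) × 280 = 6440 mm.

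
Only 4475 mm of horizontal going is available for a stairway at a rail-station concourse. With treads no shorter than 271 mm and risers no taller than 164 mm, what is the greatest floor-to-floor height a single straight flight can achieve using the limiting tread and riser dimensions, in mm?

4475 / 271 = 16.51, so 16 treads fit.
Risers = treads + 1 = 17.
Maximum height = 17 × 164 = 2788 mm.

2788 mm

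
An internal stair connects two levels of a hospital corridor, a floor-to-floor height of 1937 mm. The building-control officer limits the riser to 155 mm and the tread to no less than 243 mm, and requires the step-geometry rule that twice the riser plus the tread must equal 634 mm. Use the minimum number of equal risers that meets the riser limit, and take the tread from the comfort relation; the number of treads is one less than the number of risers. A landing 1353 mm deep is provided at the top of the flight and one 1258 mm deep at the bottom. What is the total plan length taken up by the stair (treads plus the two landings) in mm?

1937 / 155 = 12.497 → round up to 13 risers.
Each riser is 1937/13 = 149 mm (≤ 155 mm).
Tread T = 634 − 2 × 149 = 336 mm (≥ 243 mm).
Going = (13 − 1) × 336 = 4032 mm.
Enclosure = 4032 + 1353 + 1258 = 6643 mm.

6643 mm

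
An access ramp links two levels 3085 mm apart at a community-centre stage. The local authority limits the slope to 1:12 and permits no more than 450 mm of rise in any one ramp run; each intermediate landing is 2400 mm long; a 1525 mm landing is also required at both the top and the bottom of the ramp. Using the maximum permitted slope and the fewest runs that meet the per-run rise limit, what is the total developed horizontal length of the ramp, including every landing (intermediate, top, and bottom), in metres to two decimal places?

54.47 m

⌈3085/450⌉ = 7 ramp runs. That means 6 intermediate landings.
Ramp run (horizontal) at 1:12: 3085 × 12 = 37020 mm.
6 intermediate landings contribute 6 × 2400 = 14400 mm.
Top and bottom landings: 2 × 1525 = 3050 mm.
Total = 37020 + 14400 + 3050 = 54470 mm.
= 54.47 m.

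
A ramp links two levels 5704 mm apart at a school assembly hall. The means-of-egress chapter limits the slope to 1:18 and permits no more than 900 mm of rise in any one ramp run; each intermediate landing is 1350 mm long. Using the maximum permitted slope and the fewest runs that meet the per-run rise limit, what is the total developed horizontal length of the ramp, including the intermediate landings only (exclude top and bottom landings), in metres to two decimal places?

110.77 m

5704 / 900 = 6.34, so 7 ramp runs are needed. That means 6 intermediate landings.
Ramp run (horizontal) at 1:18: 5704 × 18 = 102672 mm.
Intermediate landings: 6 × 1350 = 8100 mm.
Total developed length = 102672 + 8100 = 110772 mm.
= 110.77 m.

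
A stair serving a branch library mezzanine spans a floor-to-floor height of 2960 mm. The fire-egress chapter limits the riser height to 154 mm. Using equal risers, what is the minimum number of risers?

20 risers

2960 / 154 = 19.22, so 20 risers are needed.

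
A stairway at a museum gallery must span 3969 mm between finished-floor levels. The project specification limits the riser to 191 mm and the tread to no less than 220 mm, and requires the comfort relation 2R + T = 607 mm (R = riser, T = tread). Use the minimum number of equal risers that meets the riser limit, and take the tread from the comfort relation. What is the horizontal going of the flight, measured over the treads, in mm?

3969 / 191 = 20.780 → round up to 21 risers.
Each riser is 3969/21 = 189 mm (≤ 191 mm).
Tread T = 607 − 2 × 189 = 229 mm (≥ 220 mm).
21 risers give 20 treads; going = 20 × 229 = 4580 mm.

4580 mm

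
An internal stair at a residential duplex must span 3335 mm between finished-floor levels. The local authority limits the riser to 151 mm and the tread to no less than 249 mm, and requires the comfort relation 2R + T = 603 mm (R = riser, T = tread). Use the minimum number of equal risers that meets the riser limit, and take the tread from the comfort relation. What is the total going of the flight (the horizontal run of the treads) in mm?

At most 151 each: 3335/151 = 22.09, giving 23 risers.
Riser R = 3335 / 23 = 145 mm, within the 151 mm limit.
T = 603 − 2·145 = 313 mm, which satisfies the 249 mm minimum.
23 risers give 22 treads; going = 22 × 313 = 6886 mm.

6886 mm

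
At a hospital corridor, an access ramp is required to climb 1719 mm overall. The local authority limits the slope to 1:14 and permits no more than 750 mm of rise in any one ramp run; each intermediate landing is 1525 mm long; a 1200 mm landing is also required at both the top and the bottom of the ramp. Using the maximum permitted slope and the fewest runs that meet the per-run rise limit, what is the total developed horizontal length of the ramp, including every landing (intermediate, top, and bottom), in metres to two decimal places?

29.52 m

1719 / 750 = 2.29, so 3 ramp runs are needed. That means 2 intermediate landings.
Ramp run (horizontal) at 1:14: 1719 × 14 = 24066 mm.
2 intermediate landings contribute 2 × 1525 = 3050 mm.
Top and bottom landings: 2 × 1200 = 2400 mm.
Total = 24066 + 3050 + 2400 = 29516 mm.
= 29.52 m.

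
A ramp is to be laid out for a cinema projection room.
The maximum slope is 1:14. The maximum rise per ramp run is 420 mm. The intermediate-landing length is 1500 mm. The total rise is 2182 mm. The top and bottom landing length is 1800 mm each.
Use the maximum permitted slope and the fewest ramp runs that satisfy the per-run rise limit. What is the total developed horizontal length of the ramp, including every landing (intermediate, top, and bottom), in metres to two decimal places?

At most 420 each: 2182/420 = 5.20, giving 6 ramp runs. That means 5 intermediate landings.
Ramp run (horizontal) at 1:14: 2182 × 14 = 30548 mm.
5 intermediate landings contribute 5 × 1500 = 7500 mm.
Top and bottom landings: 2 × 1800 = 3600 mm.
Total = 30548 + 7500 + 3600 = 41648 mm.
= 41.65 m.

41.65 m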